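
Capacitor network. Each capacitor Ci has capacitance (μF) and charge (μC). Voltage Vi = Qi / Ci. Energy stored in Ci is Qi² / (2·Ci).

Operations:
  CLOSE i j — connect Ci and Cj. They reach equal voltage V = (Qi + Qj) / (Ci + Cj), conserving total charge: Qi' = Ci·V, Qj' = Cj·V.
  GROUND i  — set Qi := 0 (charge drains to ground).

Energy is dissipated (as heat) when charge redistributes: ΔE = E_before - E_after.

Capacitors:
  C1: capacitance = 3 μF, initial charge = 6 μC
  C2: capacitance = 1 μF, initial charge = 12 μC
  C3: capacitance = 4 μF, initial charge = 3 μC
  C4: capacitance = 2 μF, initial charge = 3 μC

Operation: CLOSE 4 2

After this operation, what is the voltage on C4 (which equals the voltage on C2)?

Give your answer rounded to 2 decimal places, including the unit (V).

Answer: 5.00 V

Derivation:
Initial: C1(3μF, Q=6μC, V=2.00V), C2(1μF, Q=12μC, V=12.00V), C3(4μF, Q=3μC, V=0.75V), C4(2μF, Q=3μC, V=1.50V)
Op 1: CLOSE 4-2: Q_total=15.00, C_total=3.00, V=5.00; Q4=10.00, Q2=5.00; dissipated=36.750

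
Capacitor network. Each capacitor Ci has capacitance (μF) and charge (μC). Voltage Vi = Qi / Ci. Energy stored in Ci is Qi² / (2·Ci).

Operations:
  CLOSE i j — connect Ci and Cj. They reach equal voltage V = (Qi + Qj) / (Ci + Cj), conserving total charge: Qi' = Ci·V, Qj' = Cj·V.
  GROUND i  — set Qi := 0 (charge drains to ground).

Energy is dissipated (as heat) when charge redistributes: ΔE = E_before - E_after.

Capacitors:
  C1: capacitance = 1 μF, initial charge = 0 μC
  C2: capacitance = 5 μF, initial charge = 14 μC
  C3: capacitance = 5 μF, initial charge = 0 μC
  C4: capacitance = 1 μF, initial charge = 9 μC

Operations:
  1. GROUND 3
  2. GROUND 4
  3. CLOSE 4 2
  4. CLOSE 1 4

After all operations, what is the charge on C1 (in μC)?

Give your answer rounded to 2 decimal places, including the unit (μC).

Initial: C1(1μF, Q=0μC, V=0.00V), C2(5μF, Q=14μC, V=2.80V), C3(5μF, Q=0μC, V=0.00V), C4(1μF, Q=9μC, V=9.00V)
Op 1: GROUND 3: Q3=0; energy lost=0.000
Op 2: GROUND 4: Q4=0; energy lost=40.500
Op 3: CLOSE 4-2: Q_total=14.00, C_total=6.00, V=2.33; Q4=2.33, Q2=11.67; dissipated=3.267
Op 4: CLOSE 1-4: Q_total=2.33, C_total=2.00, V=1.17; Q1=1.17, Q4=1.17; dissipated=1.361
Final charges: Q1=1.17, Q2=11.67, Q3=0.00, Q4=1.17

Answer: 1.17 μC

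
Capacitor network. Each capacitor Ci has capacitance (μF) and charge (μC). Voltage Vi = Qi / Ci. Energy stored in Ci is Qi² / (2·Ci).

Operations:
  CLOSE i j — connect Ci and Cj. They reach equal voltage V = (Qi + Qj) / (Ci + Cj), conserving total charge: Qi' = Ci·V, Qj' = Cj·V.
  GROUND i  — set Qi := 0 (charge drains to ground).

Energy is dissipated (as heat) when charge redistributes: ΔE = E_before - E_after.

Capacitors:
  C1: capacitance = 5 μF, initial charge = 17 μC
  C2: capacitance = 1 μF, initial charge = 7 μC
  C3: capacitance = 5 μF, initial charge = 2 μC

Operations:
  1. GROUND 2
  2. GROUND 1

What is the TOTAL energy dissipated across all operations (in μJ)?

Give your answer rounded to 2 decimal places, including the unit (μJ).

Initial: C1(5μF, Q=17μC, V=3.40V), C2(1μF, Q=7μC, V=7.00V), C3(5μF, Q=2μC, V=0.40V)
Op 1: GROUND 2: Q2=0; energy lost=24.500
Op 2: GROUND 1: Q1=0; energy lost=28.900
Total dissipated: 53.400 μJ

Answer: 53.40 μJ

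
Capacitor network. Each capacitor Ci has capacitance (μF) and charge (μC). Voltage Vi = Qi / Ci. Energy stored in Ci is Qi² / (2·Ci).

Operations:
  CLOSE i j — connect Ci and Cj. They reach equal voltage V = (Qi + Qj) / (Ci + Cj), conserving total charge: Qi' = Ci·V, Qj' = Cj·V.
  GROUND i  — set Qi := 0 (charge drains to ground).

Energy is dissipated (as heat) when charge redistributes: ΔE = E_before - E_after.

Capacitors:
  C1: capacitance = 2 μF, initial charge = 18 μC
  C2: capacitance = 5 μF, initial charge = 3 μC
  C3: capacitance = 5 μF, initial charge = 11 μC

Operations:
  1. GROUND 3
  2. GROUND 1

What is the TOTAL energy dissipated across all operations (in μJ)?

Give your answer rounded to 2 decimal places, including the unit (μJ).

Answer: 93.10 μJ

Derivation:
Initial: C1(2μF, Q=18μC, V=9.00V), C2(5μF, Q=3μC, V=0.60V), C3(5μF, Q=11μC, V=2.20V)
Op 1: GROUND 3: Q3=0; energy lost=12.100
Op 2: GROUND 1: Q1=0; energy lost=81.000
Total dissipated: 93.100 μJ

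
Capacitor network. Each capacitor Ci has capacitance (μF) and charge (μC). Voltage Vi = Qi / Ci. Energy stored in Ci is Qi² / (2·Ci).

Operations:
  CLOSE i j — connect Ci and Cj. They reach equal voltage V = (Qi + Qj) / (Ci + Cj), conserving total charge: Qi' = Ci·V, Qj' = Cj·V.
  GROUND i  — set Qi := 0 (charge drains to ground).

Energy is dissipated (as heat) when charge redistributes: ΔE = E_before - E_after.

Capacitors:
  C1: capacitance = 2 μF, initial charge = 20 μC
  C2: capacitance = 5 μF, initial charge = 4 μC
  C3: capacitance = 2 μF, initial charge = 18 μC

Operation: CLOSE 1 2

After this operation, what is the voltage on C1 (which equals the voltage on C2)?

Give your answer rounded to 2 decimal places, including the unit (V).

Answer: 3.43 V

Derivation:
Initial: C1(2μF, Q=20μC, V=10.00V), C2(5μF, Q=4μC, V=0.80V), C3(2μF, Q=18μC, V=9.00V)
Op 1: CLOSE 1-2: Q_total=24.00, C_total=7.00, V=3.43; Q1=6.86, Q2=17.14; dissipated=60.457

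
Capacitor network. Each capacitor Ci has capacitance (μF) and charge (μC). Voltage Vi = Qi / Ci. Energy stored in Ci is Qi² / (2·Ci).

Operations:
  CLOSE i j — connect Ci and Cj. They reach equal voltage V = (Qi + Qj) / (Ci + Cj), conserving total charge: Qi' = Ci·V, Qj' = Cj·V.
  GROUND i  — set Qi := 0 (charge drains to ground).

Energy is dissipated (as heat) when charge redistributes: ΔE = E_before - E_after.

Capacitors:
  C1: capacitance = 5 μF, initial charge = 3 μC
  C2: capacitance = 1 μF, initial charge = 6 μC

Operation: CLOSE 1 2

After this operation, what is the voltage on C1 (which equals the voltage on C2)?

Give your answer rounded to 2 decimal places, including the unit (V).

Answer: 1.50 V

Derivation:
Initial: C1(5μF, Q=3μC, V=0.60V), C2(1μF, Q=6μC, V=6.00V)
Op 1: CLOSE 1-2: Q_total=9.00, C_total=6.00, V=1.50; Q1=7.50, Q2=1.50; dissipated=12.150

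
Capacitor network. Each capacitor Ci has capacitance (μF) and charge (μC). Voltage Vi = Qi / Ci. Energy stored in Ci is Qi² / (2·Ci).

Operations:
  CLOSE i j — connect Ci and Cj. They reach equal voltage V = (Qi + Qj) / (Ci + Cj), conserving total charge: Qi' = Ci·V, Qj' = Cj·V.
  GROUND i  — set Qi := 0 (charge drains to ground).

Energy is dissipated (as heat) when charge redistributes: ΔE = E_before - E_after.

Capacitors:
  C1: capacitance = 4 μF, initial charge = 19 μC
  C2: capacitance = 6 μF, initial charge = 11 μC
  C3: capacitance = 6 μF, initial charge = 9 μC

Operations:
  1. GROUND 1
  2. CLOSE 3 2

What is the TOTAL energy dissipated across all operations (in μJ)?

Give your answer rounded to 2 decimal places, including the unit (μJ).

Initial: C1(4μF, Q=19μC, V=4.75V), C2(6μF, Q=11μC, V=1.83V), C3(6μF, Q=9μC, V=1.50V)
Op 1: GROUND 1: Q1=0; energy lost=45.125
Op 2: CLOSE 3-2: Q_total=20.00, C_total=12.00, V=1.67; Q3=10.00, Q2=10.00; dissipated=0.167
Total dissipated: 45.292 μJ

Answer: 45.29 μJ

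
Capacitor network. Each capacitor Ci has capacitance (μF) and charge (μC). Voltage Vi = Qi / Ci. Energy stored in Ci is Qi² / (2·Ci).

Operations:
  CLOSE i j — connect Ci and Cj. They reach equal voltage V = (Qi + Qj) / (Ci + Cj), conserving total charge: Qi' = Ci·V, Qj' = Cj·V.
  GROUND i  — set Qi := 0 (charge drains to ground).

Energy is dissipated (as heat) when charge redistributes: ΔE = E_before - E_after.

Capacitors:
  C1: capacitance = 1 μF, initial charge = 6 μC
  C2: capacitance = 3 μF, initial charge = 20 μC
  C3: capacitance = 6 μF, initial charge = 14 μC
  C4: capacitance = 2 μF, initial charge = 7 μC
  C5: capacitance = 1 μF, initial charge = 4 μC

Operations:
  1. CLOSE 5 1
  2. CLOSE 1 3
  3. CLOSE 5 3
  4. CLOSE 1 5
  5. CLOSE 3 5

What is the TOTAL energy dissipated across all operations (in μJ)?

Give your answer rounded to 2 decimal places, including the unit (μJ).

Answer: 6.32 μJ

Derivation:
Initial: C1(1μF, Q=6μC, V=6.00V), C2(3μF, Q=20μC, V=6.67V), C3(6μF, Q=14μC, V=2.33V), C4(2μF, Q=7μC, V=3.50V), C5(1μF, Q=4μC, V=4.00V)
Op 1: CLOSE 5-1: Q_total=10.00, C_total=2.00, V=5.00; Q5=5.00, Q1=5.00; dissipated=1.000
Op 2: CLOSE 1-3: Q_total=19.00, C_total=7.00, V=2.71; Q1=2.71, Q3=16.29; dissipated=3.048
Op 3: CLOSE 5-3: Q_total=21.29, C_total=7.00, V=3.04; Q5=3.04, Q3=18.24; dissipated=2.239
Op 4: CLOSE 1-5: Q_total=5.76, C_total=2.00, V=2.88; Q1=2.88, Q5=2.88; dissipated=0.027
Op 5: CLOSE 3-5: Q_total=21.12, C_total=7.00, V=3.02; Q3=18.10, Q5=3.02; dissipated=0.011
Total dissipated: 6.325 μJ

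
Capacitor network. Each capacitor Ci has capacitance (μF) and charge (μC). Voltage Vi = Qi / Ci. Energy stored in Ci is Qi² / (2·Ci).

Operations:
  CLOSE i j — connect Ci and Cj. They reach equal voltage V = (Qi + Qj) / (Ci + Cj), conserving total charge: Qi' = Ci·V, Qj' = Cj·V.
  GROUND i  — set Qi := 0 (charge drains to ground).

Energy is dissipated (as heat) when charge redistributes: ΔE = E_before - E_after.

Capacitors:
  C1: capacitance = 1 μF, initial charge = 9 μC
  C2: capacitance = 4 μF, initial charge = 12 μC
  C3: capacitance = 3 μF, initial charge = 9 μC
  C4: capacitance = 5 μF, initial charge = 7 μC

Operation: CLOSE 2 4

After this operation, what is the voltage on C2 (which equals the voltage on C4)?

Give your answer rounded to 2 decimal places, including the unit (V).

Answer: 2.11 V

Derivation:
Initial: C1(1μF, Q=9μC, V=9.00V), C2(4μF, Q=12μC, V=3.00V), C3(3μF, Q=9μC, V=3.00V), C4(5μF, Q=7μC, V=1.40V)
Op 1: CLOSE 2-4: Q_total=19.00, C_total=9.00, V=2.11; Q2=8.44, Q4=10.56; dissipated=2.844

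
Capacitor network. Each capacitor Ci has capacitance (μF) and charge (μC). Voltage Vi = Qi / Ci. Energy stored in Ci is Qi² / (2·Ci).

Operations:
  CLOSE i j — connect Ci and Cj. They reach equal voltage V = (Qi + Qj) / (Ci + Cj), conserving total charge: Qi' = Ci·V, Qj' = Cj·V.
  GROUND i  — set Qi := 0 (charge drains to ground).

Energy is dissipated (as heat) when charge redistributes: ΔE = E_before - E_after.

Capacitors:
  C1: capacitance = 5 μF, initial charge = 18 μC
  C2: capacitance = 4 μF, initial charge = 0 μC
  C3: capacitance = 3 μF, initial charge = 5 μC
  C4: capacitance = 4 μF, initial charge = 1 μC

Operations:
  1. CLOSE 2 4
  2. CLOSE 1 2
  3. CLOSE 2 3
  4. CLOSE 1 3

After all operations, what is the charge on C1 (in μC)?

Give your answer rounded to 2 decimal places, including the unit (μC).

Initial: C1(5μF, Q=18μC, V=3.60V), C2(4μF, Q=0μC, V=0.00V), C3(3μF, Q=5μC, V=1.67V), C4(4μF, Q=1μC, V=0.25V)
Op 1: CLOSE 2-4: Q_total=1.00, C_total=8.00, V=0.12; Q2=0.50, Q4=0.50; dissipated=0.062
Op 2: CLOSE 1-2: Q_total=18.50, C_total=9.00, V=2.06; Q1=10.28, Q2=8.22; dissipated=13.417
Op 3: CLOSE 2-3: Q_total=13.22, C_total=7.00, V=1.89; Q2=7.56, Q3=5.67; dissipated=0.130
Op 4: CLOSE 1-3: Q_total=15.94, C_total=8.00, V=1.99; Q1=9.97, Q3=5.98; dissipated=0.026
Final charges: Q1=9.97, Q2=7.56, Q3=5.98, Q4=0.50

Answer: 9.97 μC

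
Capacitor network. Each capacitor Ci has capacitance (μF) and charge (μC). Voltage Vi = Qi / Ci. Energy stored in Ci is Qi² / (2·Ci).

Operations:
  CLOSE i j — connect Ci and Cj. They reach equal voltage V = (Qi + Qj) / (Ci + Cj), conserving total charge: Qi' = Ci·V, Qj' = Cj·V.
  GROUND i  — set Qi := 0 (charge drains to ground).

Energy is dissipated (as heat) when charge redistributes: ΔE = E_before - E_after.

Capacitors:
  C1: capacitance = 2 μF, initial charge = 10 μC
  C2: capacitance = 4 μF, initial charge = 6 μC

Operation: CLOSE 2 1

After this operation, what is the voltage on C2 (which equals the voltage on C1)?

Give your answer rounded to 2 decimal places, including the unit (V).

Initial: C1(2μF, Q=10μC, V=5.00V), C2(4μF, Q=6μC, V=1.50V)
Op 1: CLOSE 2-1: Q_total=16.00, C_total=6.00, V=2.67; Q2=10.67, Q1=5.33; dissipated=8.167

Answer: 2.67 V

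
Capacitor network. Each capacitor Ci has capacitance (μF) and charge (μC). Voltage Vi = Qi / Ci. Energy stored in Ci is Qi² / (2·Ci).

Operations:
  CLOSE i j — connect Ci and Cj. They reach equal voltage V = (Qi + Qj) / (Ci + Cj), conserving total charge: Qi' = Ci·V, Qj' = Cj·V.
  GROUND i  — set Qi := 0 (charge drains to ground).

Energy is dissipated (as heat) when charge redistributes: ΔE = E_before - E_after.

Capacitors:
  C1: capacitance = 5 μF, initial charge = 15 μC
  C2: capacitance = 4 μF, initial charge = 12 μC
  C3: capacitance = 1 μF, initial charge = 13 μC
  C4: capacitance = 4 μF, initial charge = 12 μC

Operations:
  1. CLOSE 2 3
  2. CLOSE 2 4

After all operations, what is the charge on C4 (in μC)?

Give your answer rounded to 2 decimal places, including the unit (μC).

Answer: 16.00 μC

Derivation:
Initial: C1(5μF, Q=15μC, V=3.00V), C2(4μF, Q=12μC, V=3.00V), C3(1μF, Q=13μC, V=13.00V), C4(4μF, Q=12μC, V=3.00V)
Op 1: CLOSE 2-3: Q_total=25.00, C_total=5.00, V=5.00; Q2=20.00, Q3=5.00; dissipated=40.000
Op 2: CLOSE 2-4: Q_total=32.00, C_total=8.00, V=4.00; Q2=16.00, Q4=16.00; dissipated=4.000
Final charges: Q1=15.00, Q2=16.00, Q3=5.00, Q4=16.00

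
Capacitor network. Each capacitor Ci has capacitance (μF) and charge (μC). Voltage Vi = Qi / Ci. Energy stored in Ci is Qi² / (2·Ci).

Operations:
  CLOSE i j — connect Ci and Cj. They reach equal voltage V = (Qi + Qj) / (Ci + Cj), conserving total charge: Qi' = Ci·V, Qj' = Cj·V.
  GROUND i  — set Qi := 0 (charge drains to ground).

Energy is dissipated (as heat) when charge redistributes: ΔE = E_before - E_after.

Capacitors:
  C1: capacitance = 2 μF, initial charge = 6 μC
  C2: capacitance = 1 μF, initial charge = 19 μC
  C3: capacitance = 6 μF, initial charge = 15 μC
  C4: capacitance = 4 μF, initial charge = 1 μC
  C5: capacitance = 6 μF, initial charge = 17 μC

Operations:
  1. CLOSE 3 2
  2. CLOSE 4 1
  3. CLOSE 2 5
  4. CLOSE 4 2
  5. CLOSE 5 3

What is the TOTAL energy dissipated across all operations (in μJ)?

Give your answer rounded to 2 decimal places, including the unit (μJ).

Initial: C1(2μF, Q=6μC, V=3.00V), C2(1μF, Q=19μC, V=19.00V), C3(6μF, Q=15μC, V=2.50V), C4(4μF, Q=1μC, V=0.25V), C5(6μF, Q=17μC, V=2.83V)
Op 1: CLOSE 3-2: Q_total=34.00, C_total=7.00, V=4.86; Q3=29.14, Q2=4.86; dissipated=116.679
Op 2: CLOSE 4-1: Q_total=7.00, C_total=6.00, V=1.17; Q4=4.67, Q1=2.33; dissipated=5.042
Op 3: CLOSE 2-5: Q_total=21.86, C_total=7.00, V=3.12; Q2=3.12, Q5=18.73; dissipated=1.755
Op 4: CLOSE 4-2: Q_total=7.79, C_total=5.00, V=1.56; Q4=6.23, Q2=1.56; dissipated=1.530
Op 5: CLOSE 5-3: Q_total=47.88, C_total=12.00, V=3.99; Q5=23.94, Q3=23.94; dissipated=4.514
Total dissipated: 129.519 μJ

Answer: 129.52 μJ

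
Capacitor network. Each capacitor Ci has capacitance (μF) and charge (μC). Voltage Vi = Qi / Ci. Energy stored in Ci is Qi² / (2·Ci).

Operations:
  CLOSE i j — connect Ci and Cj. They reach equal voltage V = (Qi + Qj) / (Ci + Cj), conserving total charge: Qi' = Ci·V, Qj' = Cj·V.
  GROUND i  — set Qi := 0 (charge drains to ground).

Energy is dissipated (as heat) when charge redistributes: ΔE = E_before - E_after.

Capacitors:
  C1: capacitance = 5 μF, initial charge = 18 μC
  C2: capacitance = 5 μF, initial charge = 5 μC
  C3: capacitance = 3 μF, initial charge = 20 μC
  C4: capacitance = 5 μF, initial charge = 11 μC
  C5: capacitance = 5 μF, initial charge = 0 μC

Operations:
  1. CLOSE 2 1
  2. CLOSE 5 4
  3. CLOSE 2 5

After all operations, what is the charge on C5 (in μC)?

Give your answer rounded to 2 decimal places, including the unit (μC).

Answer: 8.50 μC

Derivation:
Initial: C1(5μF, Q=18μC, V=3.60V), C2(5μF, Q=5μC, V=1.00V), C3(3μF, Q=20μC, V=6.67V), C4(5μF, Q=11μC, V=2.20V), C5(5μF, Q=0μC, V=0.00V)
Op 1: CLOSE 2-1: Q_total=23.00, C_total=10.00, V=2.30; Q2=11.50, Q1=11.50; dissipated=8.450
Op 2: CLOSE 5-4: Q_total=11.00, C_total=10.00, V=1.10; Q5=5.50, Q4=5.50; dissipated=6.050
Op 3: CLOSE 2-5: Q_total=17.00, C_total=10.00, V=1.70; Q2=8.50, Q5=8.50; dissipated=1.800
Final charges: Q1=11.50, Q2=8.50, Q3=20.00, Q4=5.50, Q5=8.50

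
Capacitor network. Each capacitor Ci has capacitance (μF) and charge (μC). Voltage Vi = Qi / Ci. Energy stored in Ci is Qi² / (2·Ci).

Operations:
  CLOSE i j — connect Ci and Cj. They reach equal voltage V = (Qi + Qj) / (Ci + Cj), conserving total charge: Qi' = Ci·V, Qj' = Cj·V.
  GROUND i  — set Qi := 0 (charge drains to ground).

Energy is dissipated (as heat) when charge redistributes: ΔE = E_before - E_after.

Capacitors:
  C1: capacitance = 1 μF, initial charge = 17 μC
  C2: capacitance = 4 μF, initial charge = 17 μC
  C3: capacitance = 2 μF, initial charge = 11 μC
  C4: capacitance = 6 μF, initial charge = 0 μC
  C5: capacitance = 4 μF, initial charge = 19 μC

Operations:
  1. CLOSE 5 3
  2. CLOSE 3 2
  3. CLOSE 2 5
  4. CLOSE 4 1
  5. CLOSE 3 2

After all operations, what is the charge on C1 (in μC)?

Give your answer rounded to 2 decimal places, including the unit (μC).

Answer: 2.43 μC

Derivation:
Initial: C1(1μF, Q=17μC, V=17.00V), C2(4μF, Q=17μC, V=4.25V), C3(2μF, Q=11μC, V=5.50V), C4(6μF, Q=0μC, V=0.00V), C5(4μF, Q=19μC, V=4.75V)
Op 1: CLOSE 5-3: Q_total=30.00, C_total=6.00, V=5.00; Q5=20.00, Q3=10.00; dissipated=0.375
Op 2: CLOSE 3-2: Q_total=27.00, C_total=6.00, V=4.50; Q3=9.00, Q2=18.00; dissipated=0.375
Op 3: CLOSE 2-5: Q_total=38.00, C_total=8.00, V=4.75; Q2=19.00, Q5=19.00; dissipated=0.250
Op 4: CLOSE 4-1: Q_total=17.00, C_total=7.00, V=2.43; Q4=14.57, Q1=2.43; dissipated=123.857
Op 5: CLOSE 3-2: Q_total=28.00, C_total=6.00, V=4.67; Q3=9.33, Q2=18.67; dissipated=0.042
Final charges: Q1=2.43, Q2=18.67, Q3=9.33, Q4=14.57, Q5=19.00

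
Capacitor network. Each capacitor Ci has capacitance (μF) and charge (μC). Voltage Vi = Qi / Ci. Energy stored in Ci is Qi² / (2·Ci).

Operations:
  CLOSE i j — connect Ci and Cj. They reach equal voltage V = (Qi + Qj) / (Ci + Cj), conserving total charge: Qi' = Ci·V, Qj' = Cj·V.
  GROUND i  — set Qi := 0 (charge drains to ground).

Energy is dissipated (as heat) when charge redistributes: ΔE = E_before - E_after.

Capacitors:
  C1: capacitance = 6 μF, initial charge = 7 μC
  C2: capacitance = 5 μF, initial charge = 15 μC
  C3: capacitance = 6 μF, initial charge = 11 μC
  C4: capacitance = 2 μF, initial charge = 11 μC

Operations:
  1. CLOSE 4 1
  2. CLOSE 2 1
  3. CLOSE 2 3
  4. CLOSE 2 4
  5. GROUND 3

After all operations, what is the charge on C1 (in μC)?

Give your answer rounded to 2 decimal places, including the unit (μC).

Answer: 15.55 μC

Derivation:
Initial: C1(6μF, Q=7μC, V=1.17V), C2(5μF, Q=15μC, V=3.00V), C3(6μF, Q=11μC, V=1.83V), C4(2μF, Q=11μC, V=5.50V)
Op 1: CLOSE 4-1: Q_total=18.00, C_total=8.00, V=2.25; Q4=4.50, Q1=13.50; dissipated=14.083
Op 2: CLOSE 2-1: Q_total=28.50, C_total=11.00, V=2.59; Q2=12.95, Q1=15.55; dissipated=0.767
Op 3: CLOSE 2-3: Q_total=23.95, C_total=11.00, V=2.18; Q2=10.89, Q3=13.07; dissipated=0.783
Op 4: CLOSE 2-4: Q_total=15.39, C_total=7.00, V=2.20; Q2=10.99, Q4=4.40; dissipated=0.004
Op 5: GROUND 3: Q3=0; energy lost=14.227
Final charges: Q1=15.55, Q2=10.99, Q3=0.00, Q4=4.40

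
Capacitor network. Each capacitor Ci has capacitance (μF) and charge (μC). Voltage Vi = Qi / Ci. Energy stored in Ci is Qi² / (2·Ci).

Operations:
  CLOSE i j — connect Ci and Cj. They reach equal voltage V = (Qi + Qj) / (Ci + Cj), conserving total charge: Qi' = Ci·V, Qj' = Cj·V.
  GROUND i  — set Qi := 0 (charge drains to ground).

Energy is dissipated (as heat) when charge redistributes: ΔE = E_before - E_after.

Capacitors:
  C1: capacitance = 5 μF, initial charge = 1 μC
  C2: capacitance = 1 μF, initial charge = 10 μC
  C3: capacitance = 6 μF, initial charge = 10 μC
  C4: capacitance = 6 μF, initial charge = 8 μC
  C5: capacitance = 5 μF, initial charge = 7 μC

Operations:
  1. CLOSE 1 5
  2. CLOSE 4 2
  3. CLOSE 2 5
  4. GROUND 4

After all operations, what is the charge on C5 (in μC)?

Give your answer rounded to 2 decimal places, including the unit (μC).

Answer: 5.48 μC

Derivation:
Initial: C1(5μF, Q=1μC, V=0.20V), C2(1μF, Q=10μC, V=10.00V), C3(6μF, Q=10μC, V=1.67V), C4(6μF, Q=8μC, V=1.33V), C5(5μF, Q=7μC, V=1.40V)
Op 1: CLOSE 1-5: Q_total=8.00, C_total=10.00, V=0.80; Q1=4.00, Q5=4.00; dissipated=1.800
Op 2: CLOSE 4-2: Q_total=18.00, C_total=7.00, V=2.57; Q4=15.43, Q2=2.57; dissipated=32.190
Op 3: CLOSE 2-5: Q_total=6.57, C_total=6.00, V=1.10; Q2=1.10, Q5=5.48; dissipated=1.307
Op 4: GROUND 4: Q4=0; energy lost=19.837
Final charges: Q1=4.00, Q2=1.10, Q3=10.00, Q4=0.00, Q5=5.48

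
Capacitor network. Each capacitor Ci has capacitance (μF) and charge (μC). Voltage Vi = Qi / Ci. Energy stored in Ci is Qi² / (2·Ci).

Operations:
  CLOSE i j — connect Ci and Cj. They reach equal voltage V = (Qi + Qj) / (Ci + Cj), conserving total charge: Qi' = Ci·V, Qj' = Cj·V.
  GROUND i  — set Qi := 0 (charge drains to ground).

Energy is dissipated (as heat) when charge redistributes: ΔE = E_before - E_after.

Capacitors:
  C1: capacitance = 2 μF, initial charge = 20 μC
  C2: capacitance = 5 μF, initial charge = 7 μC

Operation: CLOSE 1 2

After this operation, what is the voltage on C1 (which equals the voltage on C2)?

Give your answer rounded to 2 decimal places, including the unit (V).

Answer: 3.86 V

Derivation:
Initial: C1(2μF, Q=20μC, V=10.00V), C2(5μF, Q=7μC, V=1.40V)
Op 1: CLOSE 1-2: Q_total=27.00, C_total=7.00, V=3.86; Q1=7.71, Q2=19.29; dissipated=52.829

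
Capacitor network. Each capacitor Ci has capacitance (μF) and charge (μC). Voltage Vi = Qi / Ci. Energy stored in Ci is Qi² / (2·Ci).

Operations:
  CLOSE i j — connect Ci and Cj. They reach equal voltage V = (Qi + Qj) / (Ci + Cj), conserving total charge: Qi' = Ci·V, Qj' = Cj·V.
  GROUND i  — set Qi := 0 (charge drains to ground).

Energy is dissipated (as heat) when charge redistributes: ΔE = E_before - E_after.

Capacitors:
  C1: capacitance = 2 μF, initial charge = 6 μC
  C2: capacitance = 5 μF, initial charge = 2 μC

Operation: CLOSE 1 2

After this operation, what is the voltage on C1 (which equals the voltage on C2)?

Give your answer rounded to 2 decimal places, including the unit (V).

Initial: C1(2μF, Q=6μC, V=3.00V), C2(5μF, Q=2μC, V=0.40V)
Op 1: CLOSE 1-2: Q_total=8.00, C_total=7.00, V=1.14; Q1=2.29, Q2=5.71; dissipated=4.829

Answer: 1.14 V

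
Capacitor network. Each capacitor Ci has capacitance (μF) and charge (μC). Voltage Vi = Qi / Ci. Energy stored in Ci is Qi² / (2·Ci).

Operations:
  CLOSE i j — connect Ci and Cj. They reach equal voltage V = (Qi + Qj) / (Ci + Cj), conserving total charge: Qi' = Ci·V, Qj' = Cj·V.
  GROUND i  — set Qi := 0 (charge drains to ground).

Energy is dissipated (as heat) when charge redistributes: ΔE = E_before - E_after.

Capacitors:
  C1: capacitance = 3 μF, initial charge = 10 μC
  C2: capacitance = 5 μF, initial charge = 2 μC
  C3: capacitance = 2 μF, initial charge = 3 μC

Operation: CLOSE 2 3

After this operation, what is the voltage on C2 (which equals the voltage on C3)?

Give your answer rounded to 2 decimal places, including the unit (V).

Initial: C1(3μF, Q=10μC, V=3.33V), C2(5μF, Q=2μC, V=0.40V), C3(2μF, Q=3μC, V=1.50V)
Op 1: CLOSE 2-3: Q_total=5.00, C_total=7.00, V=0.71; Q2=3.57, Q3=1.43; dissipated=0.864

Answer: 0.71 V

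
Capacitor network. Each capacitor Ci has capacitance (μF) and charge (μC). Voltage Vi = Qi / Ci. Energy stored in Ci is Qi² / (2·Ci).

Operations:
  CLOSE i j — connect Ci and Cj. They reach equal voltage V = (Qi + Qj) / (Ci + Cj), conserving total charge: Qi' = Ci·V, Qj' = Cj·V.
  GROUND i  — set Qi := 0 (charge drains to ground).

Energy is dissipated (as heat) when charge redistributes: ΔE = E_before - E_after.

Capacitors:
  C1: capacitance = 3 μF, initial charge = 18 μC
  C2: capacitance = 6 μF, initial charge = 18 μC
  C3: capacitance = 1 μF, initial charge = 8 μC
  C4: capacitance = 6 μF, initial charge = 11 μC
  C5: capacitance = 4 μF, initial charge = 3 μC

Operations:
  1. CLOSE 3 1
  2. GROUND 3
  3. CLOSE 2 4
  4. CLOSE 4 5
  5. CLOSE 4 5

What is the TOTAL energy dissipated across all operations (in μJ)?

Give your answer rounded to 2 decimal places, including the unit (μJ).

Initial: C1(3μF, Q=18μC, V=6.00V), C2(6μF, Q=18μC, V=3.00V), C3(1μF, Q=8μC, V=8.00V), C4(6μF, Q=11μC, V=1.83V), C5(4μF, Q=3μC, V=0.75V)
Op 1: CLOSE 3-1: Q_total=26.00, C_total=4.00, V=6.50; Q3=6.50, Q1=19.50; dissipated=1.500
Op 2: GROUND 3: Q3=0; energy lost=21.125
Op 3: CLOSE 2-4: Q_total=29.00, C_total=12.00, V=2.42; Q2=14.50, Q4=14.50; dissipated=2.042
Op 4: CLOSE 4-5: Q_total=17.50, C_total=10.00, V=1.75; Q4=10.50, Q5=7.00; dissipated=3.333
Op 5: CLOSE 4-5: Q_total=17.50, C_total=10.00, V=1.75; Q4=10.50, Q5=7.00; dissipated=0.000
Total dissipated: 28.000 μJ

Answer: 28.00 μJ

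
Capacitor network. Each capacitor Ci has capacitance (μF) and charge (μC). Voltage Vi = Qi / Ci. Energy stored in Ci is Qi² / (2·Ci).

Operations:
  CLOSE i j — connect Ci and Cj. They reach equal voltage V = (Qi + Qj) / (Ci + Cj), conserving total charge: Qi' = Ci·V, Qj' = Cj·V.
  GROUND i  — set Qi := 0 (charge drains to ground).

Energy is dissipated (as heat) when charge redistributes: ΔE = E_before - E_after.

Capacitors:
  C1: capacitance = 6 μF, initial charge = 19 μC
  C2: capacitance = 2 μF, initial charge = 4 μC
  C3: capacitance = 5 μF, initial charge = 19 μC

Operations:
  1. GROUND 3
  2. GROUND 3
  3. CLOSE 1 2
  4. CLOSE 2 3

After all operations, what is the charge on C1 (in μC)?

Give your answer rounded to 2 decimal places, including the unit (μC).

Answer: 17.25 μC

Derivation:
Initial: C1(6μF, Q=19μC, V=3.17V), C2(2μF, Q=4μC, V=2.00V), C3(5μF, Q=19μC, V=3.80V)
Op 1: GROUND 3: Q3=0; energy lost=36.100
Op 2: GROUND 3: Q3=0; energy lost=0.000
Op 3: CLOSE 1-2: Q_total=23.00, C_total=8.00, V=2.88; Q1=17.25, Q2=5.75; dissipated=1.021
Op 4: CLOSE 2-3: Q_total=5.75, C_total=7.00, V=0.82; Q2=1.64, Q3=4.11; dissipated=5.904
Final charges: Q1=17.25, Q2=1.64, Q3=4.11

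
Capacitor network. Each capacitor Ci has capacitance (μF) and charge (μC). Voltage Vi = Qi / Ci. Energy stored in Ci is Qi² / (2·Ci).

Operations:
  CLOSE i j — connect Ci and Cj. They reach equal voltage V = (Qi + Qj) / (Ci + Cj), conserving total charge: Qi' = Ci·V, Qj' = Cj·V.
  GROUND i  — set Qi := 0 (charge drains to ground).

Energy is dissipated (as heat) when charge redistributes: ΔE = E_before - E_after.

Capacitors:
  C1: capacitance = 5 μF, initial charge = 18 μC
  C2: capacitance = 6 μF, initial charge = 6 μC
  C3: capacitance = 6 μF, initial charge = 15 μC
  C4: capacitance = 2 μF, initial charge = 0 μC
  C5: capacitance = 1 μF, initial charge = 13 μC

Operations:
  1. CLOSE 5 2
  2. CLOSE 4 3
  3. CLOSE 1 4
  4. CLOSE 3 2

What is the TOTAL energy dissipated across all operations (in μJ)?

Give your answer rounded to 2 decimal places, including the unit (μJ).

Initial: C1(5μF, Q=18μC, V=3.60V), C2(6μF, Q=6μC, V=1.00V), C3(6μF, Q=15μC, V=2.50V), C4(2μF, Q=0μC, V=0.00V), C5(1μF, Q=13μC, V=13.00V)
Op 1: CLOSE 5-2: Q_total=19.00, C_total=7.00, V=2.71; Q5=2.71, Q2=16.29; dissipated=61.714
Op 2: CLOSE 4-3: Q_total=15.00, C_total=8.00, V=1.88; Q4=3.75, Q3=11.25; dissipated=4.688
Op 3: CLOSE 1-4: Q_total=21.75, C_total=7.00, V=3.11; Q1=15.54, Q4=6.21; dissipated=2.125
Op 4: CLOSE 3-2: Q_total=27.54, C_total=12.00, V=2.29; Q3=13.77, Q2=13.77; dissipated=1.057
Total dissipated: 69.584 μJ

Answer: 69.58 μJ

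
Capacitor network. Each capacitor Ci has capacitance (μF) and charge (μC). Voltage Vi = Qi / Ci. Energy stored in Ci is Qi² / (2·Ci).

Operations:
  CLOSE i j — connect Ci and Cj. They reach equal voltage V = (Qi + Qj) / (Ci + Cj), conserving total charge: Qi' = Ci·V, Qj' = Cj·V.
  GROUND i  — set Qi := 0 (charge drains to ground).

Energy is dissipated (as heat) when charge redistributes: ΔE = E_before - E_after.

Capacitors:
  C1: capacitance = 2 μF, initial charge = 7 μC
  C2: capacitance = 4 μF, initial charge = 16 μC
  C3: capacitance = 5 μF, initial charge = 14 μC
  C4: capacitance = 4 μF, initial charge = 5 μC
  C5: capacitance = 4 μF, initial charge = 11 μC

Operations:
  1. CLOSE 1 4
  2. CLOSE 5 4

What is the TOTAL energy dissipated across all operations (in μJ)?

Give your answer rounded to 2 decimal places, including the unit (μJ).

Answer: 3.94 μJ

Derivation:
Initial: C1(2μF, Q=7μC, V=3.50V), C2(4μF, Q=16μC, V=4.00V), C3(5μF, Q=14μC, V=2.80V), C4(4μF, Q=5μC, V=1.25V), C5(4μF, Q=11μC, V=2.75V)
Op 1: CLOSE 1-4: Q_total=12.00, C_total=6.00, V=2.00; Q1=4.00, Q4=8.00; dissipated=3.375
Op 2: CLOSE 5-4: Q_total=19.00, C_total=8.00, V=2.38; Q5=9.50, Q4=9.50; dissipated=0.562
Total dissipated: 3.938 μJ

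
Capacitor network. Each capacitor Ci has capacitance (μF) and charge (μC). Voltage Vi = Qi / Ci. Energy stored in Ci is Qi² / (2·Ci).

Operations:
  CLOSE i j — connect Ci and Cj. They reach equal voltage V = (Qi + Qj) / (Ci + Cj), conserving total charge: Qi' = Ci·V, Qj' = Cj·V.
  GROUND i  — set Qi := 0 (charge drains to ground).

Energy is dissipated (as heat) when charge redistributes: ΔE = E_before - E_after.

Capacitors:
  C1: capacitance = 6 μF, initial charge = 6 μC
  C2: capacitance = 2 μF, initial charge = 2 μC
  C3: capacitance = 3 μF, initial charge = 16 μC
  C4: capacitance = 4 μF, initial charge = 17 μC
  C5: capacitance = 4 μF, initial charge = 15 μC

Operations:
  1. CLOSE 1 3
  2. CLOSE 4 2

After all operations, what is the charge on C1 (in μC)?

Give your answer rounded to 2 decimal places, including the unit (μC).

Initial: C1(6μF, Q=6μC, V=1.00V), C2(2μF, Q=2μC, V=1.00V), C3(3μF, Q=16μC, V=5.33V), C4(4μF, Q=17μC, V=4.25V), C5(4μF, Q=15μC, V=3.75V)
Op 1: CLOSE 1-3: Q_total=22.00, C_total=9.00, V=2.44; Q1=14.67, Q3=7.33; dissipated=18.778
Op 2: CLOSE 4-2: Q_total=19.00, C_total=6.00, V=3.17; Q4=12.67, Q2=6.33; dissipated=7.042
Final charges: Q1=14.67, Q2=6.33, Q3=7.33, Q4=12.67, Q5=15.00

Answer: 14.67 μC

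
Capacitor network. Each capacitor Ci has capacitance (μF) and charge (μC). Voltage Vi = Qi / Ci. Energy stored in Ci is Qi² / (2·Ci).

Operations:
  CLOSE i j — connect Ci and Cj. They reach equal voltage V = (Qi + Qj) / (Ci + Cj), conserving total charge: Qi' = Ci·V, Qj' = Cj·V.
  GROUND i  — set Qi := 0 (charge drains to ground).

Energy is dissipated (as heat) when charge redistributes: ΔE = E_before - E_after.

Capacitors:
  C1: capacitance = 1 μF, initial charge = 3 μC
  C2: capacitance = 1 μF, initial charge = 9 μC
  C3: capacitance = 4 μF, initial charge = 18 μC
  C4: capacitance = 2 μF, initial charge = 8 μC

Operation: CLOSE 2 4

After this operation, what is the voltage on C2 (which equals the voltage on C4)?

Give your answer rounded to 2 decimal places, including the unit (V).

Initial: C1(1μF, Q=3μC, V=3.00V), C2(1μF, Q=9μC, V=9.00V), C3(4μF, Q=18μC, V=4.50V), C4(2μF, Q=8μC, V=4.00V)
Op 1: CLOSE 2-4: Q_total=17.00, C_total=3.00, V=5.67; Q2=5.67, Q4=11.33; dissipated=8.333

Answer: 5.67 V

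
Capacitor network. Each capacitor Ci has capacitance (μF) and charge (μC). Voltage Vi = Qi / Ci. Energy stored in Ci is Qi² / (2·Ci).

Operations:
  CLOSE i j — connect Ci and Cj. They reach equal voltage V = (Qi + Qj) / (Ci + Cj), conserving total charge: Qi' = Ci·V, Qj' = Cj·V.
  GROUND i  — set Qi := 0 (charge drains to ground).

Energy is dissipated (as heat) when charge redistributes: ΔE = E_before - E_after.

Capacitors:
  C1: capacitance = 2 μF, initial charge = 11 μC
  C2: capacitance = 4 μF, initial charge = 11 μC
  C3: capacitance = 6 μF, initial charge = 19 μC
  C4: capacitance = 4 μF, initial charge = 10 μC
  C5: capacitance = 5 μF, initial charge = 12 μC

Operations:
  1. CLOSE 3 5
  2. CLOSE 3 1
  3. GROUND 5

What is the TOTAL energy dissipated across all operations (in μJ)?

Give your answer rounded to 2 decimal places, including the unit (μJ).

Answer: 26.05 μJ

Derivation:
Initial: C1(2μF, Q=11μC, V=5.50V), C2(4μF, Q=11μC, V=2.75V), C3(6μF, Q=19μC, V=3.17V), C4(4μF, Q=10μC, V=2.50V), C5(5μF, Q=12μC, V=2.40V)
Op 1: CLOSE 3-5: Q_total=31.00, C_total=11.00, V=2.82; Q3=16.91, Q5=14.09; dissipated=0.802
Op 2: CLOSE 3-1: Q_total=27.91, C_total=8.00, V=3.49; Q3=20.93, Q1=6.98; dissipated=5.394
Op 3: GROUND 5: Q5=0; energy lost=19.855
Total dissipated: 26.051 μJ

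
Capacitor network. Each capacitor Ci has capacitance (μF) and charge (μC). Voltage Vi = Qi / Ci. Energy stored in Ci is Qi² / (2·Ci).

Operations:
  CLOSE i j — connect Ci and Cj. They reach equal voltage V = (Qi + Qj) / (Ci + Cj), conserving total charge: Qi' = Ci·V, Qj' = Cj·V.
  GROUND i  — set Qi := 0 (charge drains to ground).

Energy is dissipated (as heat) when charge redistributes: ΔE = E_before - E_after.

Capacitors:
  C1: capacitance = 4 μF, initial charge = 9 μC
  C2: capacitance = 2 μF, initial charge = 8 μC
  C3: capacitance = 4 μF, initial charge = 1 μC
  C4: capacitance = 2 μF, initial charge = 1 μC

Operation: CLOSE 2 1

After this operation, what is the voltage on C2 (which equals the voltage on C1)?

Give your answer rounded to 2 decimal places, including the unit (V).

Answer: 2.83 V

Derivation:
Initial: C1(4μF, Q=9μC, V=2.25V), C2(2μF, Q=8μC, V=4.00V), C3(4μF, Q=1μC, V=0.25V), C4(2μF, Q=1μC, V=0.50V)
Op 1: CLOSE 2-1: Q_total=17.00, C_total=6.00, V=2.83; Q2=5.67, Q1=11.33; dissipated=2.042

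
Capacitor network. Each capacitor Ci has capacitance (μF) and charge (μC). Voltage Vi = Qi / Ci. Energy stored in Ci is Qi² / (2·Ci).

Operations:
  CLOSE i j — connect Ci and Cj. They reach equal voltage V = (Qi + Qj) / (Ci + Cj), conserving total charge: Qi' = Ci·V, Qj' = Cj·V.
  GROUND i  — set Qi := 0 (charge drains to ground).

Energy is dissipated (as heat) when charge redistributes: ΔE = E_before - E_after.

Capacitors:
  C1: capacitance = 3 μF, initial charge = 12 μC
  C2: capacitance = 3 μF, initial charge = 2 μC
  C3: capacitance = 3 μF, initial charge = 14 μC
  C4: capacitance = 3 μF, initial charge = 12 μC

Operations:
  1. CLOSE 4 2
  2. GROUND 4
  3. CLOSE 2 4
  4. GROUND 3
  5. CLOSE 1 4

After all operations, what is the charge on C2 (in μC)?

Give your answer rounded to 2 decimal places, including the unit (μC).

Answer: 3.50 μC

Derivation:
Initial: C1(3μF, Q=12μC, V=4.00V), C2(3μF, Q=2μC, V=0.67V), C3(3μF, Q=14μC, V=4.67V), C4(3μF, Q=12μC, V=4.00V)
Op 1: CLOSE 4-2: Q_total=14.00, C_total=6.00, V=2.33; Q4=7.00, Q2=7.00; dissipated=8.333
Op 2: GROUND 4: Q4=0; energy lost=8.167
Op 3: CLOSE 2-4: Q_total=7.00, C_total=6.00, V=1.17; Q2=3.50, Q4=3.50; dissipated=4.083
Op 4: GROUND 3: Q3=0; energy lost=32.667
Op 5: CLOSE 1-4: Q_total=15.50, C_total=6.00, V=2.58; Q1=7.75, Q4=7.75; dissipated=6.021
Final charges: Q1=7.75, Q2=3.50, Q3=0.00, Q4=7.75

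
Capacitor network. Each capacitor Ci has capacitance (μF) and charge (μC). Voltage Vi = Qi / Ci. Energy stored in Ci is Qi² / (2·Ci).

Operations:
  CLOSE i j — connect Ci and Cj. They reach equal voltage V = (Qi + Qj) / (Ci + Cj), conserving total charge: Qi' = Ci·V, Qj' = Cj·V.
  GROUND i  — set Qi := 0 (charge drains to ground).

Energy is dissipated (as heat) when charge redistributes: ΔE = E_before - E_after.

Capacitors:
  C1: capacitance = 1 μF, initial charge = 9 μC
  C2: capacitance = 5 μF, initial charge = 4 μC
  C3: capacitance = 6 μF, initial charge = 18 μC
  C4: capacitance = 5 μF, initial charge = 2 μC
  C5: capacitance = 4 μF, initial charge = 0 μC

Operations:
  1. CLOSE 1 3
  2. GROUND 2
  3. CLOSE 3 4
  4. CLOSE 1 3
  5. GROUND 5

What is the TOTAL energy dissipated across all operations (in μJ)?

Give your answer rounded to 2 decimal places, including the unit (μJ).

Answer: 34.38 μJ

Derivation:
Initial: C1(1μF, Q=9μC, V=9.00V), C2(5μF, Q=4μC, V=0.80V), C3(6μF, Q=18μC, V=3.00V), C4(5μF, Q=2μC, V=0.40V), C5(4μF, Q=0μC, V=0.00V)
Op 1: CLOSE 1-3: Q_total=27.00, C_total=7.00, V=3.86; Q1=3.86, Q3=23.14; dissipated=15.429
Op 2: GROUND 2: Q2=0; energy lost=1.600
Op 3: CLOSE 3-4: Q_total=25.14, C_total=11.00, V=2.29; Q3=13.71, Q4=11.43; dissipated=16.298
Op 4: CLOSE 1-3: Q_total=17.57, C_total=7.00, V=2.51; Q1=2.51, Q3=15.06; dissipated=1.058
Op 5: GROUND 5: Q5=0; energy lost=0.000
Total dissipated: 34.385 μJ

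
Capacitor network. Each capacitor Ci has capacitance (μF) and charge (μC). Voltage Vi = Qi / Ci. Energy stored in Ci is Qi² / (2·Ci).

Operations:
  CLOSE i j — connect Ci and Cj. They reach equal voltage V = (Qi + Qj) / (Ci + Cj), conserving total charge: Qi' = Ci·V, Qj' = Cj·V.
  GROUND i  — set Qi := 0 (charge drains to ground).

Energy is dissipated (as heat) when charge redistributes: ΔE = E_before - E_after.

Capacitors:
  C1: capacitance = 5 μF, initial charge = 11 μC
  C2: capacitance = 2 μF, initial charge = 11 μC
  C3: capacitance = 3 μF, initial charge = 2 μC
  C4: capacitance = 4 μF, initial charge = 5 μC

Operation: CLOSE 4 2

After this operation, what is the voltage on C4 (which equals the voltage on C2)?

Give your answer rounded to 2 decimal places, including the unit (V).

Answer: 2.67 V

Derivation:
Initial: C1(5μF, Q=11μC, V=2.20V), C2(2μF, Q=11μC, V=5.50V), C3(3μF, Q=2μC, V=0.67V), C4(4μF, Q=5μC, V=1.25V)
Op 1: CLOSE 4-2: Q_total=16.00, C_total=6.00, V=2.67; Q4=10.67, Q2=5.33; dissipated=12.042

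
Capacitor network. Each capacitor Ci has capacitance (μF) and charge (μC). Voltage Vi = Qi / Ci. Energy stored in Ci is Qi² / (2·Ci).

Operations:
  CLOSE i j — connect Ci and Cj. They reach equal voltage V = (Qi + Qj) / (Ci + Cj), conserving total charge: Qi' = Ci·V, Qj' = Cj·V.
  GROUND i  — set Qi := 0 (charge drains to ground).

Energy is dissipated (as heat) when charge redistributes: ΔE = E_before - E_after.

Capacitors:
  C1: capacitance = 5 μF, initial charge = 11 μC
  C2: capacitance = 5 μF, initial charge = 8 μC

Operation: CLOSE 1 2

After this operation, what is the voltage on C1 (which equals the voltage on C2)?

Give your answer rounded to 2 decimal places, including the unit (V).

Answer: 1.90 V

Derivation:
Initial: C1(5μF, Q=11μC, V=2.20V), C2(5μF, Q=8μC, V=1.60V)
Op 1: CLOSE 1-2: Q_total=19.00, C_total=10.00, V=1.90; Q1=9.50, Q2=9.50; dissipated=0.450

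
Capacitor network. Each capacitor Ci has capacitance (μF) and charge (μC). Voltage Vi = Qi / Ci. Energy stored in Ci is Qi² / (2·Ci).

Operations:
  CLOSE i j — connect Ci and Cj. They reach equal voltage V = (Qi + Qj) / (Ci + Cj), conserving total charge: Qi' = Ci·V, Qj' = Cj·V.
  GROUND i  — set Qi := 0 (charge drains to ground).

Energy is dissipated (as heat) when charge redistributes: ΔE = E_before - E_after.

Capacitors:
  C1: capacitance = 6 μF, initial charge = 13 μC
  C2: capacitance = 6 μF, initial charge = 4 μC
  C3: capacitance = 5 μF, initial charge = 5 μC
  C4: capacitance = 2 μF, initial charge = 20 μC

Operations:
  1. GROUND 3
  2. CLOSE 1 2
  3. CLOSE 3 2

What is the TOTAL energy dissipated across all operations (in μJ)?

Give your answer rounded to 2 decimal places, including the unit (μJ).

Initial: C1(6μF, Q=13μC, V=2.17V), C2(6μF, Q=4μC, V=0.67V), C3(5μF, Q=5μC, V=1.00V), C4(2μF, Q=20μC, V=10.00V)
Op 1: GROUND 3: Q3=0; energy lost=2.500
Op 2: CLOSE 1-2: Q_total=17.00, C_total=12.00, V=1.42; Q1=8.50, Q2=8.50; dissipated=3.375
Op 3: CLOSE 3-2: Q_total=8.50, C_total=11.00, V=0.77; Q3=3.86, Q2=4.64; dissipated=2.737
Total dissipated: 8.612 μJ

Answer: 8.61 μJ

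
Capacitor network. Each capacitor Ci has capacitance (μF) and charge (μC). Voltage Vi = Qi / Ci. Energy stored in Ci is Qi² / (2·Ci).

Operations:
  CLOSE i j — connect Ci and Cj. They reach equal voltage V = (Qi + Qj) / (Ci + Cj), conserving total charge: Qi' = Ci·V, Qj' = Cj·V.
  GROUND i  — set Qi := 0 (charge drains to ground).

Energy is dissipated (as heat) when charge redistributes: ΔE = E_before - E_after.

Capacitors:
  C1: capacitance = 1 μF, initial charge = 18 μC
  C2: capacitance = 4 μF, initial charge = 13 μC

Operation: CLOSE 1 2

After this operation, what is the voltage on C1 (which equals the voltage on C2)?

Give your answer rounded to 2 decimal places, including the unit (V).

Initial: C1(1μF, Q=18μC, V=18.00V), C2(4μF, Q=13μC, V=3.25V)
Op 1: CLOSE 1-2: Q_total=31.00, C_total=5.00, V=6.20; Q1=6.20, Q2=24.80; dissipated=87.025

Answer: 6.20 V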